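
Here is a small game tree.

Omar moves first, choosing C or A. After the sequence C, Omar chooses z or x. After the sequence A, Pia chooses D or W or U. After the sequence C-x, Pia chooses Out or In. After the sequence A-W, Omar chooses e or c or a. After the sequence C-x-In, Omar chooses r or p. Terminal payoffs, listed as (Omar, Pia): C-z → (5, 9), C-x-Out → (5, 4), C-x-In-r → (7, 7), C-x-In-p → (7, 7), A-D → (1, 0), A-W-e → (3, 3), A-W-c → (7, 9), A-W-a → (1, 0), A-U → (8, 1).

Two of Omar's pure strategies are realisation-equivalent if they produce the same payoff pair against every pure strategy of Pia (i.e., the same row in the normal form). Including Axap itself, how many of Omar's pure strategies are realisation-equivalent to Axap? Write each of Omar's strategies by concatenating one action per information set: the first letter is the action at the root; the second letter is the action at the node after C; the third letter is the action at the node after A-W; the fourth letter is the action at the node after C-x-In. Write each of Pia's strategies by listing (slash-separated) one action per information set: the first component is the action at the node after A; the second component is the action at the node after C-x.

Row for Axap (columns D/Out, D/In, W/Out, W/In, U/Out, U/In): (1,0) (1,0) (1,0) (1,0) (8,1) (8,1).
Under Axap, Omar's choice at the node after C and at the node after C-x-In can never be reached regardless of what Pia does, so varying those choices leaves every outcome unchanged.
Holding the reachable choices fixed and varying the unreachable ones freely already gives 2 × 2 = 4 equivalent strategies.
No other strategy reproduces this row, so those 4 are the full class: Azar, Azap, Axar, Axap.

4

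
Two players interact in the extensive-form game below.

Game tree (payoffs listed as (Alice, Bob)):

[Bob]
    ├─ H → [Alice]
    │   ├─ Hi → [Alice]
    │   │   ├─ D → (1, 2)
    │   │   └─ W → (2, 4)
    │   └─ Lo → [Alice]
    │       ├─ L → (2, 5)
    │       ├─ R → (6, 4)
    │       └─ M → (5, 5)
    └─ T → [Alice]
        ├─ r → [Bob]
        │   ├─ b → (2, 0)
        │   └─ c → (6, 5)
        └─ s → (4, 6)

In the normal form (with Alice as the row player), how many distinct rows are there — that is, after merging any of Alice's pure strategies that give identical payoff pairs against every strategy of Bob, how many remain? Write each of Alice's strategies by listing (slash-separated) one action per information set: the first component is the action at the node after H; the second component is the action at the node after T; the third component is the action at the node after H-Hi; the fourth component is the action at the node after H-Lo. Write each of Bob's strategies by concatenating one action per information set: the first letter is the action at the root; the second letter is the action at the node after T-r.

10

Alice has 24 pure strategies: Hi/r/D/L, Hi/r/D/R, Hi/r/D/M, Hi/r/W/L, Hi/r/W/R, Hi/r/W/M, Hi/s/D/L, Hi/s/D/R, Hi/s/D/M, Hi/s/W/L, Hi/s/W/R, Hi/s/W/M, Lo/r/D/L, Lo/r/D/R, Lo/r/D/M, Lo/r/W/L, Lo/r/W/R, Lo/r/W/M, Lo/s/D/L, Lo/s/D/R, Lo/s/D/M, Lo/s/W/L, Lo/s/W/R, Lo/s/W/M. Columns: Hb, Hc, Tb, Tc.
{Hi/r/D/L, Hi/r/D/R, Hi/r/D/M} → row (1,2) (1,2) (2,0) (6,5)
{Hi/r/W/L, Hi/r/W/R, Hi/r/W/M} → row (2,4) (2,4) (2,0) (6,5)
{Hi/s/D/L, Hi/s/D/R, Hi/s/D/M} → row (1,2) (1,2) (4,6) (4,6)
{Hi/s/W/L, Hi/s/W/R, Hi/s/W/M} → row (2,4) (2,4) (4,6) (4,6)
{Lo/r/D/L, Lo/r/W/L} → row (2,5) (2,5) (2,0) (6,5)
{Lo/r/D/R, Lo/r/W/R} → row (6,4) (6,4) (2,0) (6,5)
{Lo/r/D/M, Lo/r/W/M} → row (5,5) (5,5) (2,0) (6,5)
{Lo/s/D/L, Lo/s/W/L} → row (2,5) (2,5) (4,6) (4,6)
{Lo/s/D/R, Lo/s/W/R} → row (6,4) (6,4) (4,6) (4,6)
{Lo/s/D/M, Lo/s/W/M} → row (5,5) (5,5) (4,6) (4,6)
That's 10 distinct rows out of 24 strategies.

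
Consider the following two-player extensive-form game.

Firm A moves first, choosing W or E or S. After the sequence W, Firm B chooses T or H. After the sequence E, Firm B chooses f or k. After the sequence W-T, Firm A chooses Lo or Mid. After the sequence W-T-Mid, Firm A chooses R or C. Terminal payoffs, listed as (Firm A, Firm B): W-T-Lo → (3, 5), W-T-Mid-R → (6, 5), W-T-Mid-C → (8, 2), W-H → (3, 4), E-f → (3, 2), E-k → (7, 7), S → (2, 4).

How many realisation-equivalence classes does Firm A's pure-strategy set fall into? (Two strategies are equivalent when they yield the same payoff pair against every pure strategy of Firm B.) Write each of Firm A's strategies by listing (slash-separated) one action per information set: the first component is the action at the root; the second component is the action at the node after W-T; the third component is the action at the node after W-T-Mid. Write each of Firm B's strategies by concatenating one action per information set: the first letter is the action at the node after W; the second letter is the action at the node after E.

5

Firm A has 12 pure strategies: W/Lo/R, W/Lo/C, W/Mid/R, W/Mid/C, E/Lo/R, E/Lo/C, E/Mid/R, E/Mid/C, S/Lo/R, S/Lo/C, S/Mid/R, S/Mid/C. Columns: Tf, Tk, Hf, Hk.
{W/Lo/R, W/Lo/C} → row (3,5) (3,5) (3,4) (3,4)
{W/Mid/R} → row (6,5) (6,5) (3,4) (3,4)
{W/Mid/C} → row (8,2) (8,2) (3,4) (3,4)
{E/Lo/R, E/Lo/C, E/Mid/R, E/Mid/C} → row (3,2) (7,7) (3,2) (7,7)
{S/Lo/R, S/Lo/C, S/Mid/R, S/Mid/C} → row (2,4) (2,4) (2,4) (2,4)
That's 5 distinct rows out of 12 strategies.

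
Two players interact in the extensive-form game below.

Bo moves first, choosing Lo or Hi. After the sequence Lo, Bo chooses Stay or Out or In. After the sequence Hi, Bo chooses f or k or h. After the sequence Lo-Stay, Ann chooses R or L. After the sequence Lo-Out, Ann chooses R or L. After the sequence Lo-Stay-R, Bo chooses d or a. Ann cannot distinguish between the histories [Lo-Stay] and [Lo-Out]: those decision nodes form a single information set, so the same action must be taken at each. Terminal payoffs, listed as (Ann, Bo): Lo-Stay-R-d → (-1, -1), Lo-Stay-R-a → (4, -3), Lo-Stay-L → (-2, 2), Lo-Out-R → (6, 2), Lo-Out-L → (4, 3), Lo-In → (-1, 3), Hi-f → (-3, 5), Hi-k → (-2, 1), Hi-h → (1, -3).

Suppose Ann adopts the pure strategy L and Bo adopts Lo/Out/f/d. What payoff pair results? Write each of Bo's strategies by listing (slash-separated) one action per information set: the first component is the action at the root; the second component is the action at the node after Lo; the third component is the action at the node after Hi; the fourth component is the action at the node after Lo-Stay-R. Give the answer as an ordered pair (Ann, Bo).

(4, 3)

Trace the play path from the root:
  Bo plays Lo
  Bo plays Out at [Lo]
  Ann plays L at [Lo-Out]
→ terminal payoff (4, 3).
(Bo's choice at the node after Hi is never reached on this path, so it doesn't affect the outcome.)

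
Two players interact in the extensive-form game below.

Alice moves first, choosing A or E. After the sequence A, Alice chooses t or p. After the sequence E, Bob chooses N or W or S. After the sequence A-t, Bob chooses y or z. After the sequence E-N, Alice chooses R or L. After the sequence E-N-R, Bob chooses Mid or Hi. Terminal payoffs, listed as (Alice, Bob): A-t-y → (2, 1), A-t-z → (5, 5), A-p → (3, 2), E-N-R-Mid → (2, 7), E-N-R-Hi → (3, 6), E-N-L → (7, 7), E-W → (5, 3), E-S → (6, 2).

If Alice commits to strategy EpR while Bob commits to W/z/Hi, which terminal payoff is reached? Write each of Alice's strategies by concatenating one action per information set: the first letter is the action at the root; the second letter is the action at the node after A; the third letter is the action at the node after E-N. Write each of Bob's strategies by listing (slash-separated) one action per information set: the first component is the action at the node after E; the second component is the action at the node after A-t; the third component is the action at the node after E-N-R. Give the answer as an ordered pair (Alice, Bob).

Trace the play path from the root:
  Alice plays E
  Bob plays W at [E]
→ terminal payoff (5, 3).
(Alice's choice at the node after A is never reached on this path, so it doesn't affect the outcome.)

(5, 3)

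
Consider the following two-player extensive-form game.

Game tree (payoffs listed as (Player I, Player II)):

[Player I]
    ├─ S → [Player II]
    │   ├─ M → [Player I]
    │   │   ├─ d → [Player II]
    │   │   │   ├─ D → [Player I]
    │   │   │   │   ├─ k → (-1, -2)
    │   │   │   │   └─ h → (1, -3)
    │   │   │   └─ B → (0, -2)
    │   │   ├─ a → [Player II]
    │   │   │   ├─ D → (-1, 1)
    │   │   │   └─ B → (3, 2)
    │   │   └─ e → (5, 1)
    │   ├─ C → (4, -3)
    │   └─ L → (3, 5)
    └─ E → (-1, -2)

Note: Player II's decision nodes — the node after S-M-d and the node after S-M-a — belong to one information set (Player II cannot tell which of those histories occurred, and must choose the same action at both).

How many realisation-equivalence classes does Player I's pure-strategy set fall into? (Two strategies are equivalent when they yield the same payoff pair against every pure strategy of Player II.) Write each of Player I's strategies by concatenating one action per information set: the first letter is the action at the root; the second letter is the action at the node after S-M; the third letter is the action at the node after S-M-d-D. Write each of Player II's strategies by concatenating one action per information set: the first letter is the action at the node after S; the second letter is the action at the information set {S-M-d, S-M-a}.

Player I has 12 pure strategies: Sdk, Sdh, Sak, Sah, Sek, Seh, Edk, Edh, Eak, Eah, Eek, Eeh. Columns: MD, MB, CD, CB, LD, LB.
{Sdk} → row (-1,-2) (0,-2) (4,-3) (4,-3) (3,5) (3,5)
{Sdh} → row (1,-3) (0,-2) (4,-3) (4,-3) (3,5) (3,5)
{Sak, Sah} → row (-1,1) (3,2) (4,-3) (4,-3) (3,5) (3,5)
{Sek, Seh} → row (5,1) (5,1) (4,-3) (4,-3) (3,5) (3,5)
{Edk, Edh, Eak, Eah, Eek, Eeh} → row (-1,-2) (-1,-2) (-1,-2) (-1,-2) (-1,-2) (-1,-2)
That's 5 distinct rows out of 12 strategies.

5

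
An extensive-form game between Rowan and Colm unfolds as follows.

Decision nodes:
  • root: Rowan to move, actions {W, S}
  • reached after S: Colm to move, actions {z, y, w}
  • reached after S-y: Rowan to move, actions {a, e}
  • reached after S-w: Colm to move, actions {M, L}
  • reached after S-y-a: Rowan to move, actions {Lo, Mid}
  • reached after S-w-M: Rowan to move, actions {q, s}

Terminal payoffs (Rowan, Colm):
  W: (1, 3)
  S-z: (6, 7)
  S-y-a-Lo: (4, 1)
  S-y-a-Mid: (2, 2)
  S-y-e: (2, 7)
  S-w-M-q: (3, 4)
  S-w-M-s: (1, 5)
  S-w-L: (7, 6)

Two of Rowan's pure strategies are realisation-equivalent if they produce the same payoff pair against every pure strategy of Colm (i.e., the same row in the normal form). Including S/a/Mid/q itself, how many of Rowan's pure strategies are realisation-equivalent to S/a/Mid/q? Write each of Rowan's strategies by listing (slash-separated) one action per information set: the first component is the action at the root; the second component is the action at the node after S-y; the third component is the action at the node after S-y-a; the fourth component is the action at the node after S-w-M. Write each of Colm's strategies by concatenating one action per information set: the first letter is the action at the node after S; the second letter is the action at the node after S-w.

Row for S/a/Mid/q (columns zM, zL, yM, yL, wM, wL): (6,7) (6,7) (2,2) (2,2) (3,4) (7,6).
Every one of Rowan's information sets is on the play path for some reply by Colm when Rowan follows S/a/Mid/q.
Changing the action at any of them therefore changes at least one column, so only S/a/Mid/q itself gives this row.

1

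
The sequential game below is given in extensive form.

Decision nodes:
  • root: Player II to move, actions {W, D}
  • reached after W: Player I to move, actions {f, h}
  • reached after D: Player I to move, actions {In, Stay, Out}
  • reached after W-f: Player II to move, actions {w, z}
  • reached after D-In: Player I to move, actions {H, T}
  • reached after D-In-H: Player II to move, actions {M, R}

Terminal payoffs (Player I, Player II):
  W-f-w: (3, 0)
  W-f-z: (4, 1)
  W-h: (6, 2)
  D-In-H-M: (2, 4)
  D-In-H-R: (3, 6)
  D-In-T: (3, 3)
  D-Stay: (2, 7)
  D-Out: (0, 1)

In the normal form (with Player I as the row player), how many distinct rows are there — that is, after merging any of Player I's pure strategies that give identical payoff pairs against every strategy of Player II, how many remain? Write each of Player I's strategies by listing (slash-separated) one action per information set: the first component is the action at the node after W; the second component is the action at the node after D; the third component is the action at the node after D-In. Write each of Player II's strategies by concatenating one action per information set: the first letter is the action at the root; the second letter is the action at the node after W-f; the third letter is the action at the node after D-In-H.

8

Player I has 12 pure strategies: f/In/H, f/In/T, f/Stay/H, f/Stay/T, f/Out/H, f/Out/T, h/In/H, h/In/T, h/Stay/H, h/Stay/T, h/Out/H, h/Out/T. Columns: WwM, WwR, WzM, WzR, DwM, DwR, DzM, DzR.
{f/In/H} → row (3,0) (3,0) (4,1) (4,1) (2,4) (3,6) (2,4) (3,6)
{f/In/T} → row (3,0) (3,0) (4,1) (4,1) (3,3) (3,3) (3,3) (3,3)
{f/Stay/H, f/Stay/T} → row (3,0) (3,0) (4,1) (4,1) (2,7) (2,7) (2,7) (2,7)
{f/Out/H, f/Out/T} → row (3,0) (3,0) (4,1) (4,1) (0,1) (0,1) (0,1) (0,1)
{h/In/H} → row (6,2) (6,2) (6,2) (6,2) (2,4) (3,6) (2,4) (3,6)
{h/In/T} → row (6,2) (6,2) (6,2) (6,2) (3,3) (3,3) (3,3) (3,3)
{h/Stay/H, h/Stay/T} → row (6,2) (6,2) (6,2) (6,2) (2,7) (2,7) (2,7) (2,7)
{h/Out/H, h/Out/T} → row (6,2) (6,2) (6,2) (6,2) (0,1) (0,1) (0,1) (0,1)
That's 8 distinct rows out of 12 strategies.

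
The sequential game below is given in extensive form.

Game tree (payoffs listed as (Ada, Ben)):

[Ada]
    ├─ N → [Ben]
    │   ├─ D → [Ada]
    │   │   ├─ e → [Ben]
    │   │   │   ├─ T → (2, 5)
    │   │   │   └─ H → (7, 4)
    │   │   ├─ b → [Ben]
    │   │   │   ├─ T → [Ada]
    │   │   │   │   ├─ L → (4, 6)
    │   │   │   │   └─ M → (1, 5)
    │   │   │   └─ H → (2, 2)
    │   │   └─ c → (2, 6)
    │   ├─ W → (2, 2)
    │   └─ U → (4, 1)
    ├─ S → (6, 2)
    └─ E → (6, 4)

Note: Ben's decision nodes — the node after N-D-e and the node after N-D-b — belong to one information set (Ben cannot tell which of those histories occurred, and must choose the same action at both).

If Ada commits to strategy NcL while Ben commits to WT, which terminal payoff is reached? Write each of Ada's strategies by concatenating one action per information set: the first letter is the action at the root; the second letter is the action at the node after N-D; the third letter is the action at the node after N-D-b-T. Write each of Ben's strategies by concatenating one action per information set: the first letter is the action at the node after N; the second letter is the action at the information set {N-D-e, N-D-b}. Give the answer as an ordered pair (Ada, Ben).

Trace the play path from the root:
  Ada plays N
  Ben plays W at [N]
→ terminal payoff (2, 2).
(Ada's choice at the node after N-D is never reached on this path, so it doesn't affect the outcome.)

(2, 2)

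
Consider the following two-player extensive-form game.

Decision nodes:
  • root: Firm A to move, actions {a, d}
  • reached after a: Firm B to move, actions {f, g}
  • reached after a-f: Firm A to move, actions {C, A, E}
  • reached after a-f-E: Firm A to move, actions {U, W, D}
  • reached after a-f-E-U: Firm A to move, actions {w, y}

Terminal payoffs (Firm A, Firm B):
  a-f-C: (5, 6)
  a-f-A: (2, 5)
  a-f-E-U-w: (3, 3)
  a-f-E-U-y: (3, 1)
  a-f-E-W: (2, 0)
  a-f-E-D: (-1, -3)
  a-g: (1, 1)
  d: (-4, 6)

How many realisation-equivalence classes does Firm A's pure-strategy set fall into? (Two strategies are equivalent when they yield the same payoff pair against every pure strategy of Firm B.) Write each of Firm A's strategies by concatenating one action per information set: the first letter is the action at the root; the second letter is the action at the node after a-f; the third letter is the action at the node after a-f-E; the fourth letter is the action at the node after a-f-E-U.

7

Firm A has 36 pure strategies: aCUw, aCUy, aCWw, aCWy, aCDw, aCDy, aAUw, aAUy, aAWw, aAWy, aADw, aADy, aEUw, aEUy, aEWw, aEWy, aEDw, aEDy, dCUw, dCUy, dCWw, dCWy, dCDw, dCDy, dAUw, dAUy, dAWw, dAWy, dADw, dADy, dEUw, dEUy, dEWw, dEWy, dEDw, dEDy. Columns: f, g.
{aCUw, aCUy, aCWw, aCWy, aCDw, aCDy} → row (5,6) (1,1)
{aAUw, aAUy, aAWw, aAWy, aADw, aADy} → row (2,5) (1,1)
{aEUw} → row (3,3) (1,1)
{aEUy} → row (3,1) (1,1)
{aEWw, aEWy} → row (2,0) (1,1)
{aEDw, aEDy} → row (-1,-3) (1,1)
{dCUw, dCUy, dCWw, dCWy, dCDw, dCDy, dAUw, dAUy, dAWw, dAWy, dADw, dADy, dEUw, dEUy, dEWw, dEWy, dEDw, dEDy} → row (-4,6) (-4,6)
That's 7 distinct rows out of 36 strategies.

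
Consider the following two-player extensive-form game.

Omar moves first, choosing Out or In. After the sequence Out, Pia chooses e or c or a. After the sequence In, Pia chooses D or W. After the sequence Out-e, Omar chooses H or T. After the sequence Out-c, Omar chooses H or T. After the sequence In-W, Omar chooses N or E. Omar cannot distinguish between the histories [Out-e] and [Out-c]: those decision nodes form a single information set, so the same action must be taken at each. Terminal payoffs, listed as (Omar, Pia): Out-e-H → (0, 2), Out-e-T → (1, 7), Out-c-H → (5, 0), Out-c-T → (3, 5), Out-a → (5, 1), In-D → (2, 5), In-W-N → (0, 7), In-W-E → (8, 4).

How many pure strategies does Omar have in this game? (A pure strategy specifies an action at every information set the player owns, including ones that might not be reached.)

Omar owns the root with actions {Out, In} — two choices.
Omar owns the information set {Out-e, Out-c} with actions {H, T} — two choices.
Omar owns the node after In-W with actions {N, E} — two choices.
A pure strategy fixes one action at each information set independently, so the count is the product 2 × 2 × 2 = 8.

8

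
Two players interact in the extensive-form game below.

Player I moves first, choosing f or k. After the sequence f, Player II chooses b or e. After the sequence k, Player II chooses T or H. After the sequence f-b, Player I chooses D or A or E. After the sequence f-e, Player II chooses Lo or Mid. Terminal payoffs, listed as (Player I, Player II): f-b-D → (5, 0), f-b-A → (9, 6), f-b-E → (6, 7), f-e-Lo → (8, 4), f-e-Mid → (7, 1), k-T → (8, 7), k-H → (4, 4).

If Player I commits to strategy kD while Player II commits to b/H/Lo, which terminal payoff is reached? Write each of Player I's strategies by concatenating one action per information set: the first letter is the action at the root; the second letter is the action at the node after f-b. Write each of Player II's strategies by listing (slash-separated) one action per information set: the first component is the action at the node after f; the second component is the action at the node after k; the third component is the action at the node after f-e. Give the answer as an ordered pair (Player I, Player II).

(4, 4)

Trace the play path from the root:
  Player I plays k
  Player II plays H at [k]
→ terminal payoff (4, 4).
(Player I's choice at the node after f-b is never reached on this path, so it doesn't affect the outcome.)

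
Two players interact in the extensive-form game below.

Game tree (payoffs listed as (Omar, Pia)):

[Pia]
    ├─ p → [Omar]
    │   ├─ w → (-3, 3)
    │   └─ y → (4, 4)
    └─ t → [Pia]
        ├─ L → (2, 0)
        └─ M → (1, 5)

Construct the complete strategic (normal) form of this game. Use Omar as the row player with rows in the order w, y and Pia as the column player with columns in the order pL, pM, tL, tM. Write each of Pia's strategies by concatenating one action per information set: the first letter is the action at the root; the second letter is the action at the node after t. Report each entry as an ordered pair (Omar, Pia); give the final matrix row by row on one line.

w: (-3,3) (-3,3) (2,0) (1,5) | y: (4,4) (4,4) (2,0) (1,5)

           pL       pM       tL       tM
   w   (-3,3)   (-3,3)    (2,0)    (1,5)
   y    (4,4)    (4,4)    (2,0)    (1,5)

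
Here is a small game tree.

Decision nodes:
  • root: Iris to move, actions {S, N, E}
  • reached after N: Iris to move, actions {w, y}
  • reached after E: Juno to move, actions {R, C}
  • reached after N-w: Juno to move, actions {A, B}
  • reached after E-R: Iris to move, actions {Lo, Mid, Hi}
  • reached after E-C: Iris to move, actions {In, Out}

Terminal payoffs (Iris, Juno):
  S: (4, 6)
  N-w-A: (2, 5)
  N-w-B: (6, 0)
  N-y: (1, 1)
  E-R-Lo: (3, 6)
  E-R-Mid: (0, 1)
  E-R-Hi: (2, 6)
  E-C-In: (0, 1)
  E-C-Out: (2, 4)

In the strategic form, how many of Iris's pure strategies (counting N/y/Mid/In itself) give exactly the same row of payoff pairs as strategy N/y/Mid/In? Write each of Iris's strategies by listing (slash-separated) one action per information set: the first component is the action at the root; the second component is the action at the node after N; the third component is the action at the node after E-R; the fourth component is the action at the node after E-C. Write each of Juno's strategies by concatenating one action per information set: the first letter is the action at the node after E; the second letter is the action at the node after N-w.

6

Row for N/y/Mid/In (columns RA, RB, CA, CB): (1,1) (1,1) (1,1) (1,1).
Under N/y/Mid/In, Iris's choice at the node after E-R and at the node after E-C can never be reached regardless of what Juno does, so varying those choices leaves every outcome unchanged.
Holding the reachable choices fixed and varying the unreachable ones freely already gives 3 × 2 = 6 equivalent strategies.
No other strategy reproduces this row, so those 6 are the full class: N/y/Lo/In, N/y/Lo/Out, N/y/Mid/In, N/y/Mid/Out, N/y/Hi/In, N/y/Hi/Out.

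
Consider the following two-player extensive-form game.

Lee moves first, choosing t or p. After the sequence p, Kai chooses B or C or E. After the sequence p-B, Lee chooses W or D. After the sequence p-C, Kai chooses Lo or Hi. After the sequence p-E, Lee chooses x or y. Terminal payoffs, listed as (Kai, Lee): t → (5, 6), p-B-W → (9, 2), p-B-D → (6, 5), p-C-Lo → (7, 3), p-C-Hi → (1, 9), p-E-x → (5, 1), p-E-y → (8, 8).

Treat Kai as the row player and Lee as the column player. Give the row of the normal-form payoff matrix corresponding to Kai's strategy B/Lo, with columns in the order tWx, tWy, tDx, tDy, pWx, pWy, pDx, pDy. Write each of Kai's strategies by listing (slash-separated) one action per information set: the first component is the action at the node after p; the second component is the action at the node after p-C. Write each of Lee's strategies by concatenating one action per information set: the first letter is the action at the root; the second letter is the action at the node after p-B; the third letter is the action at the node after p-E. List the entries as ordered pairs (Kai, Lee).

vs tWx: Lee plays t → (5, 6)
vs tWy: Lee plays t → (5, 6)
vs tDx: Lee plays t → (5, 6)
vs tDy: Lee plays t → (5, 6)
vs pWx: Lee plays p → Kai plays B at [p] → Lee plays W at [p-B] → (9, 2)
vs pWy: Lee plays p → Kai plays B at [p] → Lee plays W at [p-B] → (9, 2)
vs pDx: Lee plays p → Kai plays B at [p] → Lee plays D at [p-B] → (6, 5)
vs pDy: Lee plays p → Kai plays B at [p] → Lee plays D at [p-B] → (6, 5)

(5,6) (5,6) (5,6) (5,6) (9,2) (9,2) (6,5) (6,5)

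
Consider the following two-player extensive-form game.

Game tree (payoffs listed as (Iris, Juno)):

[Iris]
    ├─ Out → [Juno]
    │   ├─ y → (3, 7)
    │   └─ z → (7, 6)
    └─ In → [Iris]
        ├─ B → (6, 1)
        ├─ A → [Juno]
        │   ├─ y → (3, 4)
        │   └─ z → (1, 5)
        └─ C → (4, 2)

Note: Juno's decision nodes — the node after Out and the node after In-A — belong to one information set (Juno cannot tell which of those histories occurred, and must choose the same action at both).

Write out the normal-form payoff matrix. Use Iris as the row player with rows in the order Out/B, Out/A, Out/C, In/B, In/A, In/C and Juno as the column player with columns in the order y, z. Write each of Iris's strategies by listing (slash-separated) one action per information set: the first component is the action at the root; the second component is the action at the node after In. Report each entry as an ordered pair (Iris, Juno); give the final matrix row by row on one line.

Row Out/B: y→(3,7), z→(7,6)
Row Out/A: y→(3,7), z→(7,6)
Row Out/C: y→(3,7), z→(7,6)
Row In/B: y→(6,1), z→(6,1)
Row In/A: y→(3,4), z→(1,5)
Row In/C: y→(4,2), z→(4,2)

Out/B: (3,7) (7,6) | Out/A: (3,7) (7,6) | Out/C: (3,7) (7,6) | In/B: (6,1) (6,1) | In/A: (3,4) (1,5) | In/C: (4,2) (4,2)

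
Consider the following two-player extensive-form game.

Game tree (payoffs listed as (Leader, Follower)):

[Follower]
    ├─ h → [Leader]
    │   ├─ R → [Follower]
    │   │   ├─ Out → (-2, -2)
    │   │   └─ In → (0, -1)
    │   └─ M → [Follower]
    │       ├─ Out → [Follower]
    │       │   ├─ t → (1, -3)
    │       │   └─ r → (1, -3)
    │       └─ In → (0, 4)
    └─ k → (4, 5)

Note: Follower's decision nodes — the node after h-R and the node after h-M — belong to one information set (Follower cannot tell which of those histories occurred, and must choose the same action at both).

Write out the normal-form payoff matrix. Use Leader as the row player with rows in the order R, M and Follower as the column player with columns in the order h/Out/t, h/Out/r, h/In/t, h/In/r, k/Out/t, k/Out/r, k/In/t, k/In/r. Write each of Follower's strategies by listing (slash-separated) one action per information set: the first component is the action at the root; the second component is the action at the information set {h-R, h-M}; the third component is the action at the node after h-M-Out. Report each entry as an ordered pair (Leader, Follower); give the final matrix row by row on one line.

Row R: h/Out/t→(-2,-2), h/Out/r→(-2,-2), h/In/t→(0,-1), h/In/r→(0,-1), k/Out/t→(4,5), k/Out/r→(4,5), k/In/t→(4,5), k/In/r→(4,5)
Row M: h/Out/t→(1,-3), h/Out/r→(1,-3), h/In/t→(0,4), h/In/r→(0,4), k/Out/t→(4,5), k/Out/r→(4,5), k/In/t→(4,5), k/In/r→(4,5)

R: (-2,-2) (-2,-2) (0,-1) (0,-1) (4,5) (4,5) (4,5) (4,5) | M: (1,-3) (1,-3) (0,4) (0,4) (4,5) (4,5) (4,5) (4,5)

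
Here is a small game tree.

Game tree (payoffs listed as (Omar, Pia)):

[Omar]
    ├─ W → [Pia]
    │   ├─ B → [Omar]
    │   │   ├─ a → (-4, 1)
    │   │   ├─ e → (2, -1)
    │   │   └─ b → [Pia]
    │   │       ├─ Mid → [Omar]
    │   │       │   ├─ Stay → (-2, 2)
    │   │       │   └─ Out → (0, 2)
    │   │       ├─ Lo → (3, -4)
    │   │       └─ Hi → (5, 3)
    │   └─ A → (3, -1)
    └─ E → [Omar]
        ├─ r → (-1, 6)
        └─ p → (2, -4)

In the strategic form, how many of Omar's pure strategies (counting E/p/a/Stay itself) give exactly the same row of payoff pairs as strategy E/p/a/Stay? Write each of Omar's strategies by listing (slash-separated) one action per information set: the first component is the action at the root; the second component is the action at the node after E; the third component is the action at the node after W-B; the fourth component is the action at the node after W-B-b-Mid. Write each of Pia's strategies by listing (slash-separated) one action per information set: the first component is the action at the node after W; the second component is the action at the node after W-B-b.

6

Row for E/p/a/Stay (columns B/Mid, B/Lo, B/Hi, A/Mid, A/Lo, A/Hi): (2,-4) (2,-4) (2,-4) (2,-4) (2,-4) (2,-4).
Under E/p/a/Stay, Omar's choice at the node after W-B and at the node after W-B-b-Mid can never be reached regardless of what Pia does, so varying those choices leaves every outcome unchanged.
Holding the reachable choices fixed and varying the unreachable ones freely already gives 3 × 2 = 6 equivalent strategies.
No other strategy reproduces this row, so those 6 are the full class: E/p/a/Stay, E/p/a/Out, E/p/e/Stay, E/p/e/Out, E/p/b/Stay, E/p/b/Out.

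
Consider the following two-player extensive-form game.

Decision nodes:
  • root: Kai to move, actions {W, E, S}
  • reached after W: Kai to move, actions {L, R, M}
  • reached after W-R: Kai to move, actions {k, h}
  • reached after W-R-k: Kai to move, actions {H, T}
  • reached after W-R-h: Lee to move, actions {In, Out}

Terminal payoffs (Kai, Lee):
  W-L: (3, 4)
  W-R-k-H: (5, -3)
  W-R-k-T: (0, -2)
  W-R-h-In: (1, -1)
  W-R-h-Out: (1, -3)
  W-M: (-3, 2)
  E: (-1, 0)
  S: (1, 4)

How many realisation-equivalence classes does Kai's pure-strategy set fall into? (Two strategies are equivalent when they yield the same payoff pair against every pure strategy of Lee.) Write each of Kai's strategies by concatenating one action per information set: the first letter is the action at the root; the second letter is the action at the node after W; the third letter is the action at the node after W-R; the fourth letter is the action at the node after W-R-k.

Kai has 36 pure strategies: WLkH, WLkT, WLhH, WLhT, WRkH, WRkT, WRhH, WRhT, WMkH, WMkT, WMhH, WMhT, ELkH, ELkT, ELhH, ELhT, ERkH, ERkT, ERhH, ERhT, EMkH, EMkT, EMhH, EMhT, SLkH, SLkT, SLhH, SLhT, SRkH, SRkT, SRhH, SRhT, SMkH, SMkT, SMhH, SMhT. Columns: In, Out.
{WLkH, WLkT, WLhH, WLhT} → row (3,4) (3,4)
{WRkH} → row (5,-3) (5,-3)
{WRkT} → row (0,-2) (0,-2)
{WRhH, WRhT} → row (1,-1) (1,-3)
{WMkH, WMkT, WMhH, WMhT} → row (-3,2) (-3,2)
{ELkH, ELkT, ELhH, ELhT, ERkH, ERkT, ERhH, ERhT, EMkH, EMkT, EMhH, EMhT} → row (-1,0) (-1,0)
{SLkH, SLkT, SLhH, SLhT, SRkH, SRkT, SRhH, SRhT, SMkH, SMkT, SMhH, SMhT} → row (1,4) (1,4)
That's 7 distinct rows out of 36 strategies.

7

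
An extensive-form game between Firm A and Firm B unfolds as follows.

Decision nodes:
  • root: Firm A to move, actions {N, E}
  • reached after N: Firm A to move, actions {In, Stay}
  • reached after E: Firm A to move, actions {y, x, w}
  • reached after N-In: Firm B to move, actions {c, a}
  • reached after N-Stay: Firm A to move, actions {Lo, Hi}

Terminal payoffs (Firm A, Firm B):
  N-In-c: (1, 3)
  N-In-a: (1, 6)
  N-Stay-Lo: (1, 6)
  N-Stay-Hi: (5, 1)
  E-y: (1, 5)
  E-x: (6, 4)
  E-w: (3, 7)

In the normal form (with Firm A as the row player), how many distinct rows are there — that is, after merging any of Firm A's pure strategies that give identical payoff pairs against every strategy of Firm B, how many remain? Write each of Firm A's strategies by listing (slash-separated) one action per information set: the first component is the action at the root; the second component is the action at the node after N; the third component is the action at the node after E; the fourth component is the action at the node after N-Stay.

6

Firm A has 24 pure strategies: N/In/y/Lo, N/In/y/Hi, N/In/x/Lo, N/In/x/Hi, N/In/w/Lo, N/In/w/Hi, N/Stay/y/Lo, N/Stay/y/Hi, N/Stay/x/Lo, N/Stay/x/Hi, N/Stay/w/Lo, N/Stay/w/Hi, E/In/y/Lo, E/In/y/Hi, E/In/x/Lo, E/In/x/Hi, E/In/w/Lo, E/In/w/Hi, E/Stay/y/Lo, E/Stay/y/Hi, E/Stay/x/Lo, E/Stay/x/Hi, E/Stay/w/Lo, E/Stay/w/Hi. Columns: c, a.
{N/In/y/Lo, N/In/y/Hi, N/In/x/Lo, N/In/x/Hi, N/In/w/Lo, N/In/w/Hi} → row (1,3) (1,6)
{N/Stay/y/Lo, N/Stay/x/Lo, N/Stay/w/Lo} → row (1,6) (1,6)
{N/Stay/y/Hi, N/Stay/x/Hi, N/Stay/w/Hi} → row (5,1) (5,1)
{E/In/y/Lo, E/In/y/Hi, E/Stay/y/Lo, E/Stay/y/Hi} → row (1,5) (1,5)
{E/In/x/Lo, E/In/x/Hi, E/Stay/x/Lo, E/Stay/x/Hi} → row (6,4) (6,4)
{E/In/w/Lo, E/In/w/Hi, E/Stay/w/Lo, E/Stay/w/Hi} → row (3,7) (3,7)
That's 6 distinct rows out of 24 strategies.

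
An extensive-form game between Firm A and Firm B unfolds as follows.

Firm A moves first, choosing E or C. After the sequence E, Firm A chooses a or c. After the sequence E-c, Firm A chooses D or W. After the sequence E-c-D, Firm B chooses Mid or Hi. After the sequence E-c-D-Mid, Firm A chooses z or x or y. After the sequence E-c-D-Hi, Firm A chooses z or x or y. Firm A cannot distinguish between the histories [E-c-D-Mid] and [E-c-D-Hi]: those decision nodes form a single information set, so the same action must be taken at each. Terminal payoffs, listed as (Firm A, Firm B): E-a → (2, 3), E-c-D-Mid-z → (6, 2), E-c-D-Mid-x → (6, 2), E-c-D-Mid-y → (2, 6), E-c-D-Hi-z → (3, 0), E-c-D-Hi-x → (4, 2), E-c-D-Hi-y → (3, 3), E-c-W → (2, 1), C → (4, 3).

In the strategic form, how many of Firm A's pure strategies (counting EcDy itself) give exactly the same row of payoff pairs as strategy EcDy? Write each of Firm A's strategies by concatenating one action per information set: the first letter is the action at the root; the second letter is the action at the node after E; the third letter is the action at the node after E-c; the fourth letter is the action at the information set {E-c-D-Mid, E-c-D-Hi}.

Row for EcDy (columns Mid, Hi): (2,6) (3,3).
Every one of Firm A's information sets is on the play path for some reply by Firm B when Firm A follows EcDy.
Changing the action at any of them therefore changes at least one column, so only EcDy itself gives this row.

1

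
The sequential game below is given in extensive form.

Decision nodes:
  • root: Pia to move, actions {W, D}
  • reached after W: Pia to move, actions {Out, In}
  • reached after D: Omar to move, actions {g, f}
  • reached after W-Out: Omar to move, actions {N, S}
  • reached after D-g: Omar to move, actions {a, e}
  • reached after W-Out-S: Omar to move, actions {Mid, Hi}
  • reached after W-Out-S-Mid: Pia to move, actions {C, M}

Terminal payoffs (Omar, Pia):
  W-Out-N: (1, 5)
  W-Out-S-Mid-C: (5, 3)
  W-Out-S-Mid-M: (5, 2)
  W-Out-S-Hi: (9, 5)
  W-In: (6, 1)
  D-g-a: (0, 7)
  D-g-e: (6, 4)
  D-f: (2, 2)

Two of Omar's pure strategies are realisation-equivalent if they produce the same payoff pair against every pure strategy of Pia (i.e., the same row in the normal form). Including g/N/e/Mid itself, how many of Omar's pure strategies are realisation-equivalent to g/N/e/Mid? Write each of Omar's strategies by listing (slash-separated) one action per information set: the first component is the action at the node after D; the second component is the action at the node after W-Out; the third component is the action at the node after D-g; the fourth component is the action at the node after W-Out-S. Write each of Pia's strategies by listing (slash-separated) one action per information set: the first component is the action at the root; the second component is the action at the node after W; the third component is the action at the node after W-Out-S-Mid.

2

Row for g/N/e/Mid (columns W/Out/C, W/Out/M, W/In/C, W/In/M, D/Out/C, D/Out/M, D/In/C, D/In/M): (1,5) (1,5) (6,1) (6,1) (6,4) (6,4) (6,4) (6,4).
Under g/N/e/Mid, Omar's choice at the node after W-Out-S can never be reached regardless of what Pia does, so varying those choices leaves every outcome unchanged.
Holding the reachable choices fixed and varying the unreachable one freely already gives 2 equivalent strategies.
No other strategy reproduces this row, so those 2 are the full class: g/N/e/Mid, g/N/e/Hi.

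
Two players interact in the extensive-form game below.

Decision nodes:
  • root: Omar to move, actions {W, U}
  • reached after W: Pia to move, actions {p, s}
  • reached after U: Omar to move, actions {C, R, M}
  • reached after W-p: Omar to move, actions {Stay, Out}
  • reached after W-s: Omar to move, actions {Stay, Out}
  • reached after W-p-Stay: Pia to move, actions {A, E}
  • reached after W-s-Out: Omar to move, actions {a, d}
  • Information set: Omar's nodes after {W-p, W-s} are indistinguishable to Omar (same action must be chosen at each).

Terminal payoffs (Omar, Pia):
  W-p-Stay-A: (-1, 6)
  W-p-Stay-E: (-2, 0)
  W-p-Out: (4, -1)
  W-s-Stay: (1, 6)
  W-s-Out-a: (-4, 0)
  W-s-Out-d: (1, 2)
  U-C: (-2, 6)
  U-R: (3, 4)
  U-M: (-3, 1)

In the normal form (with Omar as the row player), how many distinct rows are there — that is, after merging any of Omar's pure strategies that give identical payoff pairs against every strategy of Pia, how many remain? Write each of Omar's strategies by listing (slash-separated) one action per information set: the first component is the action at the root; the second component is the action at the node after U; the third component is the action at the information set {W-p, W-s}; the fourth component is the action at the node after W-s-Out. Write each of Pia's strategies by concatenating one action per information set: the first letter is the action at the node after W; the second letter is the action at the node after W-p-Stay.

6

Omar has 24 pure strategies: W/C/Stay/a, W/C/Stay/d, W/C/Out/a, W/C/Out/d, W/R/Stay/a, W/R/Stay/d, W/R/Out/a, W/R/Out/d, W/M/Stay/a, W/M/Stay/d, W/M/Out/a, W/M/Out/d, U/C/Stay/a, U/C/Stay/d, U/C/Out/a, U/C/Out/d, U/R/Stay/a, U/R/Stay/d, U/R/Out/a, U/R/Out/d, U/M/Stay/a, U/M/Stay/d, U/M/Out/a, U/M/Out/d. Columns: pA, pE, sA, sE.
{W/C/Stay/a, W/C/Stay/d, W/R/Stay/a, W/R/Stay/d, W/M/Stay/a, W/M/Stay/d} → row (-1,6) (-2,0) (1,6) (1,6)
{W/C/Out/a, W/R/Out/a, W/M/Out/a} → row (4,-1) (4,-1) (-4,0) (-4,0)
{W/C/Out/d, W/R/Out/d, W/M/Out/d} → row (4,-1) (4,-1) (1,2) (1,2)
{U/C/Stay/a, U/C/Stay/d, U/C/Out/a, U/C/Out/d} → row (-2,6) (-2,6) (-2,6) (-2,6)
{U/R/Stay/a, U/R/Stay/d, U/R/Out/a, U/R/Out/d} → row (3,4) (3,4) (3,4) (3,4)
{U/M/Stay/a, U/M/Stay/d, U/M/Out/a, U/M/Out/d} → row (-3,1) (-3,1) (-3,1) (-3,1)
That's 6 distinct rows out of 24 strategies.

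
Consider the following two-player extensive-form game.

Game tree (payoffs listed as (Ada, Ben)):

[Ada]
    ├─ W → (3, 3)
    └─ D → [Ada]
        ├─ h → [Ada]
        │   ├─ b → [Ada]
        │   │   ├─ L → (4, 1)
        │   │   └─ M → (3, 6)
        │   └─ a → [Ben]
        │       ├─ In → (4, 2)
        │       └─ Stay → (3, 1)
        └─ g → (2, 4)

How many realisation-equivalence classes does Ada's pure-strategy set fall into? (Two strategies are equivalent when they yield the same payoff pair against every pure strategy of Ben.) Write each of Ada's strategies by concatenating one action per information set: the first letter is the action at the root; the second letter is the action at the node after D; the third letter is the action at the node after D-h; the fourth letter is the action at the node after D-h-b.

5

Ada has 16 pure strategies: WhbL, WhbM, WhaL, WhaM, WgbL, WgbM, WgaL, WgaM, DhbL, DhbM, DhaL, DhaM, DgbL, DgbM, DgaL, DgaM. Columns: In, Stay.
{WhbL, WhbM, WhaL, WhaM, WgbL, WgbM, WgaL, WgaM} → row (3,3) (3,3)
{DhbL} → row (4,1) (4,1)
{DhbM} → row (3,6) (3,6)
{DhaL, DhaM} → row (4,2) (3,1)
{DgbL, DgbM, DgaL, DgaM} → row (2,4) (2,4)
That's 5 distinct rows out of 16 strategies.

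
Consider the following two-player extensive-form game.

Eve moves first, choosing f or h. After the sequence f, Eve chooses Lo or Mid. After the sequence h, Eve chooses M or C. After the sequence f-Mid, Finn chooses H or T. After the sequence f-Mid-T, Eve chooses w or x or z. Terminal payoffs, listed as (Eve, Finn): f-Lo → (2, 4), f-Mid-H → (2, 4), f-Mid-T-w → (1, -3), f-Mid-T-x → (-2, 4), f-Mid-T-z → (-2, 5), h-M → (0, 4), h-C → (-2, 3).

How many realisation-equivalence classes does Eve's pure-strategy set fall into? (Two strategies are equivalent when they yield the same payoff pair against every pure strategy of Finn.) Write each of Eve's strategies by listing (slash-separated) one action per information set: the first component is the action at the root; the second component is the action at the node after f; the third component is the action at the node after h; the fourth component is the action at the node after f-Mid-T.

Eve has 24 pure strategies: f/Lo/M/w, f/Lo/M/x, f/Lo/M/z, f/Lo/C/w, f/Lo/C/x, f/Lo/C/z, f/Mid/M/w, f/Mid/M/x, f/Mid/M/z, f/Mid/C/w, f/Mid/C/x, f/Mid/C/z, h/Lo/M/w, h/Lo/M/x, h/Lo/M/z, h/Lo/C/w, h/Lo/C/x, h/Lo/C/z, h/Mid/M/w, h/Mid/M/x, h/Mid/M/z, h/Mid/C/w, h/Mid/C/x, h/Mid/C/z. Columns: H, T.
{f/Lo/M/w, f/Lo/M/x, f/Lo/M/z, f/Lo/C/w, f/Lo/C/x, f/Lo/C/z} → row (2,4) (2,4)
{f/Mid/M/w, f/Mid/C/w} → row (2,4) (1,-3)
{f/Mid/M/x, f/Mid/C/x} → row (2,4) (-2,4)
{f/Mid/M/z, f/Mid/C/z} → row (2,4) (-2,5)
{h/Lo/M/w, h/Lo/M/x, h/Lo/M/z, h/Mid/M/w, h/Mid/M/x, h/Mid/M/z} → row (0,4) (0,4)
{h/Lo/C/w, h/Lo/C/x, h/Lo/C/z, h/Mid/C/w, h/Mid/C/x, h/Mid/C/z} → row (-2,3) (-2,3)
That's 6 distinct rows out of 24 strategies.

6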